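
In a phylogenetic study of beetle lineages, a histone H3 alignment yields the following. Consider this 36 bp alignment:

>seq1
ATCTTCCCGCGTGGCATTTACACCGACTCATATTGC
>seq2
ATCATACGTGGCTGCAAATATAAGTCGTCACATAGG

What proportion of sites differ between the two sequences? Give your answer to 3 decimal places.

The sequences differ at 18 of 36 positions.
p = 18/36 = 0.500.

0.500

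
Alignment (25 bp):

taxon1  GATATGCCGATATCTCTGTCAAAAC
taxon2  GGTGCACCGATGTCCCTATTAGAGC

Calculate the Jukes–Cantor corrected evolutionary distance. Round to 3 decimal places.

0.572

The sequences differ at 10 of 25 sites (2, 4, 5, 6, 12, 15, 18, 20, 22, 24), so p = 10/25 = 0.4.
d = −(3/4) ln(1 − 4p/3) = −0.75 ln(1 − 0.533333) = −0.75 ln(0.466667)
  = −0.75 × (-0.762139) = 0.571604 substitutions/site.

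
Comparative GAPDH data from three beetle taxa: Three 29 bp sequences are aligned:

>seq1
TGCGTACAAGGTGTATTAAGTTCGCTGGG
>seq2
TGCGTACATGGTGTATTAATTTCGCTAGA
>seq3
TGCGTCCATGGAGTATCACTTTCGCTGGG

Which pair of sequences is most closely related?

seq1 and seq2

seq1–seq2: 4/29 differ, p = 0.138, d = 0.152.
seq1–seq3: 6/29 differ, p = 0.207, d = 0.242.
seq2–seq3: 6/29 differ, p = 0.207, d = 0.242.
The smallest distance is between seq1 and seq2.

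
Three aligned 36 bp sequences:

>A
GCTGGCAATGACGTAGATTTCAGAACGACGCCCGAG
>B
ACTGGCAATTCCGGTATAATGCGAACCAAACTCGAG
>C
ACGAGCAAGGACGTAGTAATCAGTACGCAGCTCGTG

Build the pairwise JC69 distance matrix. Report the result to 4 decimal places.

d(A,B) = 0.6082, d(A,C) = 0.4408, d(B,C) = 0.6082

A–B: 15/36 sites differ → p ≈ 0.416667, d = −0.75 ln(1 − 0.555556) = 0.608198 ≈ 0.6082.
A–C: 12/36 sites differ → p ≈ 0.333333, d = −0.75 ln(1 − 0.444444) = 0.440839 ≈ 0.4408.
B–C: 15/36 sites differ → p ≈ 0.416667, d = −0.75 ln(1 − 0.555556) = 0.608198 ≈ 0.6082.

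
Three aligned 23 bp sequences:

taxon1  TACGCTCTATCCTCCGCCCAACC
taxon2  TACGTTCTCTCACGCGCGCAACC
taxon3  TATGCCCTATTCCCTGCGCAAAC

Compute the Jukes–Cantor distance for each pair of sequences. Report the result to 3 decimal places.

taxon1–taxon2: 6/23 sites differ → p ≈ 0.26087, d = −0.75 ln(1 − 0.347827) = 0.320584 ≈ 0.321.
taxon1–taxon3: 7/23 sites differ → p ≈ 0.304348, d = −0.75 ln(1 − 0.405797) = 0.390401 ≈ 0.390.
taxon2–taxon3: 9/23 sites differ → p ≈ 0.391304, d = −0.75 ln(1 − 0.521739) = 0.553199 ≈ 0.553.

d(taxon1,taxon2) = 0.321, d(taxon1,taxon3) = 0.390, d(taxon2,taxon3) = 0.553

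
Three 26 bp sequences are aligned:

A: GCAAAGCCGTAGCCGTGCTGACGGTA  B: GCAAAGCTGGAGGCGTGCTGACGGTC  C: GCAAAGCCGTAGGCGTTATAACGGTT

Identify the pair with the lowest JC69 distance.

A and B

A–B: 4/26 differ, p = 0.154, d = 0.172.
A–C: 5/26 differ, p = 0.192, d = 0.222.
B–C: 6/26 differ, p = 0.231, d = 0.276.
The smallest distance is between A and B.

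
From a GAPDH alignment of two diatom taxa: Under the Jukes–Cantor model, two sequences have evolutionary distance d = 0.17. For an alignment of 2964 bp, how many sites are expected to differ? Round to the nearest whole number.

Invert JC69: p = (3/4)(1 − e^(−4d/3)) = 0.75 × (1 − e^(-0.226667)) = 0.75 × (1 − 0.797186) = 0.152111.
Expected differing sites = pL ≈ 0.152111 × 2964 = 450.857004 ≈ 451.

451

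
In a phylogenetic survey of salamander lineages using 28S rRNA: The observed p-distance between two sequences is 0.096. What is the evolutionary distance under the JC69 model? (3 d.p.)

0.103

d = −(3/4) ln(1 − 4p/3) = −0.75 ln(1 − 0.128) = −0.75 ln(0.872)
  = −0.75 × (-0.136966) = 0.102725 substitutions/site.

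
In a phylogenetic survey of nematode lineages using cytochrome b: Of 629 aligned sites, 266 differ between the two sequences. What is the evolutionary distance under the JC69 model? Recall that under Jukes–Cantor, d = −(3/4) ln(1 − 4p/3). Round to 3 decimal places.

0.622

p = 266/629 ≈ 0.422893.
d = −(3/4) ln(1 − 4p/3) = −0.75 ln(1 − 0.563857) = −0.75 ln(0.436143)
  = −0.75 × (-0.829785) = 0.622339 substitutions/site.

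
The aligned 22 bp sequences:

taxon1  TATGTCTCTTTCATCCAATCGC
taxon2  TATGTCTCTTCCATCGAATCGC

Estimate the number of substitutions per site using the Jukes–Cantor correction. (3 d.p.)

0.097

The sequences differ at 2 of 22 sites (11, 16), so p = 2/22 ≈ 0.090909.
d = −(3/4) ln(1 − 4p/3) = −0.75 ln(1 − 0.121212) = −0.75 ln(0.878788)
  = −0.75 × (-0.129212) = 0.096909 substitutions/site.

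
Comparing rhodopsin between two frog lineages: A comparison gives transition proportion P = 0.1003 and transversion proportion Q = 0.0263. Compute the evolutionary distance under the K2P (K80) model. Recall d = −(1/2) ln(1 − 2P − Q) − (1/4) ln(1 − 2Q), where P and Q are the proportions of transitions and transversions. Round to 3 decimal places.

Under the Kimura two-parameter model, d = −½ ln(1 − 2P − Q) − ¼ ln(1 − 2Q).
1 − 2P − Q = 0.7731, giving −½ ln(0.7731) = 0.128673.
1 − 2Q = 0.9474, giving −¼ ln(0.9474) = 0.013508.
d = 0.128673 + 0.013508 = 0.142181.

0.142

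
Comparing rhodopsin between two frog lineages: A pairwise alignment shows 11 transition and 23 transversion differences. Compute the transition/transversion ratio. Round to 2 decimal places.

R = 11/23 = 0.478260… ≈ 0.48 (to 2 d.p.).

0.48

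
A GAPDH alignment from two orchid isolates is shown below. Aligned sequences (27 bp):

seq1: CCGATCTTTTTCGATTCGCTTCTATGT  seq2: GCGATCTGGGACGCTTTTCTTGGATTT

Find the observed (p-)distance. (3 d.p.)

The sequences differ at 11 of 27 positions.
p = 11/27 = 0.407407… ≈ 0.407 (to 3 d.p.).

0.407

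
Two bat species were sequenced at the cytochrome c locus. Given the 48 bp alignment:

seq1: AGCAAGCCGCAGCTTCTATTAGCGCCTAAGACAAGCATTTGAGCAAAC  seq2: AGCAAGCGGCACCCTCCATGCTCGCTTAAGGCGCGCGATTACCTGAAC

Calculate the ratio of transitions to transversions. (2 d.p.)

Transitions are A↔G and C↔T; transversions are all other mismatches.
Transitions: 9. Transversions: 9.
R = 9/9 = 1.00.

1.00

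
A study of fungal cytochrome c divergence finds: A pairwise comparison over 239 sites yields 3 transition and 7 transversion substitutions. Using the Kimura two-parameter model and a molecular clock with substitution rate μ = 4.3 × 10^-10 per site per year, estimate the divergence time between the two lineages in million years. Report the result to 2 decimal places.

P = 3/239 ≈ 0.012552 and Q = 7/239 ≈ 0.029289.
Under the Kimura two-parameter model, d = −½ ln(1 − 2P − Q) − ¼ ln(1 − 2Q).
1 − 2P − Q = 0.945607, giving −½ ln(0.945607) = 0.027964.
1 − 2Q = 0.941422, giving −¼ ln(0.941422) = 0.015091.
d = 0.027964 + 0.015091 = 0.043055.
Under a molecular clock d = 2μt, so t = d/(2μ) = 0.043055 / (2 × 4.3 × 10^-10) = 50.06 million years.

50.06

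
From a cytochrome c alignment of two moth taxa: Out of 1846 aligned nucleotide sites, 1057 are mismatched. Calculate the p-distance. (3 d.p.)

p = 1057/1846 = 0.572589… ≈ 0.573 (to 3 d.p.).

0.573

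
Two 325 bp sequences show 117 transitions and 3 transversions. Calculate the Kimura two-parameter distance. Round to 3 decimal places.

P = 117/325 = 0.36 and Q = 3/325 ≈ 0.009231.
Under the Kimura two-parameter model, d = −½ ln(1 − 2P − Q) − ¼ ln(1 − 2Q).
1 − 2P − Q = 0.270769, giving −½ ln(0.270769) = 0.653245.
1 − 2Q = 0.981538, giving −¼ ln(0.981538) = 0.004659.
d = 0.653245 + 0.004659 = 0.657904.

0.658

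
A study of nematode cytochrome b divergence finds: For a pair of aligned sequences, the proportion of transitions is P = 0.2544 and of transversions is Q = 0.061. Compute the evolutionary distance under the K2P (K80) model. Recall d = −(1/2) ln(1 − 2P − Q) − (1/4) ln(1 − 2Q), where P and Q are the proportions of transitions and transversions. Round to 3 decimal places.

Under the Kimura two-parameter model, d = −½ ln(1 − 2P − Q) − ¼ ln(1 − 2Q).
1 − 2P − Q = 0.4302, giving −½ ln(0.4302) = 0.421753.
1 − 2Q = 0.878, giving −¼ ln(0.878) = 0.032527.
d = 0.421753 + 0.032527 = 0.454280.

0.454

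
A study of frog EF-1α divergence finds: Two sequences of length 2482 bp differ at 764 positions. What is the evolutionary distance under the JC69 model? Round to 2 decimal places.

p = 764/2482 ≈ 0.307816.
d = −(3/4) ln(1 − 4p/3) = −0.75 ln(1 − 0.410421) = −0.75 ln(0.589579)
  = −0.75 × (-0.528347) = 0.396260 substitutions/site.

0.40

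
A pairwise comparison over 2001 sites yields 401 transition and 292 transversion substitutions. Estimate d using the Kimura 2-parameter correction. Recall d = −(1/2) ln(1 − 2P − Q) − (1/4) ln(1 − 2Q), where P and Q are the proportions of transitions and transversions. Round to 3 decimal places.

P = 401/2001 ≈ 0.2004 and Q = 292/2001 ≈ 0.145927.
Under the Kimura two-parameter model, d = −½ ln(1 − 2P − Q) − ¼ ln(1 − 2Q).
1 − 2P − Q = 0.453273, giving −½ ln(0.453273) = 0.395630.
1 − 2Q = 0.708146, giving −¼ ln(0.708146) = 0.086276.
d = 0.395630 + 0.086276 = 0.481906.

0.482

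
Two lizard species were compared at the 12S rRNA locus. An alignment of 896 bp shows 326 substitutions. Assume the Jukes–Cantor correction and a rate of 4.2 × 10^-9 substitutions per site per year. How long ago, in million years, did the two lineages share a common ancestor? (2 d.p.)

59.27

p = 326/896 ≈ 0.363839.
d = −(3/4) ln(1 − 4p/3) = −0.75 ln(1 − 0.485119) = −0.75 ln(0.514881)
  = −0.75 × (-0.663819) = 0.497864 substitutions/site.
Under a molecular clock d = 2μt, so t = d/(2μ) = 0.497864 / (2 × 4.2 × 10^-9) = 59.27 million years.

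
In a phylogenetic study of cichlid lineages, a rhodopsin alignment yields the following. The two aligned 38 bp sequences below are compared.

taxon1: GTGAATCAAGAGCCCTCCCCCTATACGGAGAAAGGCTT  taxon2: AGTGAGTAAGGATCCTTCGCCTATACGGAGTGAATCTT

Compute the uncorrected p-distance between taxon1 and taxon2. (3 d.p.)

The sequences differ at 15 of 38 positions.
p = 15/38 = 0.394736… ≈ 0.395 (to 3 d.p.).

0.395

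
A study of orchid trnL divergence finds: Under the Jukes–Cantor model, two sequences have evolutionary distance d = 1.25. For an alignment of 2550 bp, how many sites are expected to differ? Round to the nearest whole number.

Invert JC69: p = (3/4)(1 − e^(−4d/3)) = 0.75 × (1 − e^(-1.666667)) = 0.75 × (1 − 0.188876) = 0.608343.
Expected differing sites = pL ≈ 0.608343 × 2550 = 1551.27465 ≈ 1551.

1551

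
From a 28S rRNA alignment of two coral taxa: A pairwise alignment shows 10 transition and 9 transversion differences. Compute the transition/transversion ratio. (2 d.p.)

R = 10/9 = 1.111111… ≈ 1.11 (to 2 d.p.).

1.11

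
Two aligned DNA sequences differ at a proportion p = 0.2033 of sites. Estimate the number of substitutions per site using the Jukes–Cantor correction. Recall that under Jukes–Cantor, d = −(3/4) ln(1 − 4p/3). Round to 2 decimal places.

0.24

d = −(3/4) ln(1 − 4p/3) = −0.75 ln(1 − 0.271067) = −0.75 ln(0.728933)
  = −0.75 × (-0.316173) = 0.237130 substitutions/site.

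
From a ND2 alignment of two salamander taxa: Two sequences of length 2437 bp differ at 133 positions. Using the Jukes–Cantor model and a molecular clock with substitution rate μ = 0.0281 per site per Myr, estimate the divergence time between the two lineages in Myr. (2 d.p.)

1.01

p = 133/2437 ≈ 0.054575.
d = −(3/4) ln(1 − 4p/3) = −0.75 ln(1 − 0.072767) = −0.75 ln(0.927233)
  = −0.75 × (-0.075550) = 0.056663 substitutions/site.
Under a molecular clock d = 2μt, so t = d/(2μ) = 0.056663 / (2 × 0.0281) = 1.01 Myr.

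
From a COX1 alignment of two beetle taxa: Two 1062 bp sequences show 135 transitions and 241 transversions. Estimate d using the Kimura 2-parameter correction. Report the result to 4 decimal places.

0.4793

P = 135/1062 ≈ 0.127119 and Q = 241/1062 ≈ 0.22693.
Under the Kimura two-parameter model, d = −½ ln(1 − 2P − Q) − ¼ ln(1 − 2Q).
1 − 2P − Q = 0.518832, giving −½ ln(0.518832) = 0.328088.
1 − 2Q = 0.54614, giving −¼ ln(0.54614) = 0.151220.
d = 0.328088 + 0.151220 = 0.479308.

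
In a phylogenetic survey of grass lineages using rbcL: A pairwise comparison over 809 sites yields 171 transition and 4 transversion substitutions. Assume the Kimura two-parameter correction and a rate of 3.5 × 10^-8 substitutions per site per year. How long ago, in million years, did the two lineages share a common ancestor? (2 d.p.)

P = 171/809 ≈ 0.211372 and Q = 4/809 ≈ 0.004944.
Under the Kimura two-parameter model, d = −½ ln(1 − 2P − Q) − ¼ ln(1 − 2Q).
1 − 2P − Q = 0.572312, giving −½ ln(0.572312) = 0.279035.
1 − 2Q = 0.990112, giving −¼ ln(0.990112) = 0.002484.
d = 0.279035 + 0.002484 = 0.281519.
Under a molecular clock d = 2μt, so t = d/(2μ) = 0.281519 / (2 × 3.5 × 10^-8) = 4.02 million years.

4.02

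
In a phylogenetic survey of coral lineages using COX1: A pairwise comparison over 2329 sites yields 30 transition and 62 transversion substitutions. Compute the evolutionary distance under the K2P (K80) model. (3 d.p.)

0.041

P = 30/2329 ≈ 0.012881 and Q = 62/2329 ≈ 0.026621.
Under the Kimura two-parameter model, d = −½ ln(1 − 2P − Q) − ¼ ln(1 − 2Q).
1 − 2P − Q = 0.947617, giving −½ ln(0.947617) = 0.026902.
1 − 2Q = 0.946758, giving −¼ ln(0.946758) = 0.013678.
d = 0.026902 + 0.013678 = 0.040580.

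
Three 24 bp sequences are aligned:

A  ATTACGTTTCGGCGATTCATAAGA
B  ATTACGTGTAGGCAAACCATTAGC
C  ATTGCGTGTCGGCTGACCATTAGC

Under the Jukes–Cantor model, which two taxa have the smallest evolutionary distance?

B and C

A–B: 7/24 differ, p = 0.292, d = 0.369.
A–C: 8/24 differ, p = 0.333, d = 0.441.
B–C: 4/24 differ, p = 0.167, d = 0.188.
The smallest distance is between B and C.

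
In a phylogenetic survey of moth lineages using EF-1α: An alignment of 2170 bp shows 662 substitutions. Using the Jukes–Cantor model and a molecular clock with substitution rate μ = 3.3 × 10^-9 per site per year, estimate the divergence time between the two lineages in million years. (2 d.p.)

59.34

p = 662/2170 ≈ 0.305069.
d = −(3/4) ln(1 − 4p/3) = −0.75 ln(1 − 0.406759) = −0.75 ln(0.593241)
  = −0.75 × (-0.522155) = 0.391616 substitutions/site.
Under a molecular clock d = 2μt, so t = d/(2μ) = 0.391616 / (2 × 3.3 × 10^-9) = 59.34 million years.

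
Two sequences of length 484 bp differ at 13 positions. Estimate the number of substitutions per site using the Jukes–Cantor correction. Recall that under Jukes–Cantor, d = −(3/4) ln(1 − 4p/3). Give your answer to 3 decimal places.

p = 13/484 ≈ 0.02686.
d = −(3/4) ln(1 − 4p/3) = −0.75 ln(1 − 0.035813) = −0.75 ln(0.964187)
  = −0.75 × (-0.036470) = 0.027353 substitutions/site.

0.027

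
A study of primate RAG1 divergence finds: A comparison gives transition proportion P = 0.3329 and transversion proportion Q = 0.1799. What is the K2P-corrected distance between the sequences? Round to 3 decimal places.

Under the Kimura two-parameter model, d = −½ ln(1 − 2P − Q) − ¼ ln(1 − 2Q).
1 − 2P − Q = 0.1543, giving −½ ln(0.1543) = 0.934428.
1 − 2Q = 0.6402, giving −¼ ln(0.6402) = 0.111494.
d = 0.934428 + 0.111494 = 1.045922.

1.046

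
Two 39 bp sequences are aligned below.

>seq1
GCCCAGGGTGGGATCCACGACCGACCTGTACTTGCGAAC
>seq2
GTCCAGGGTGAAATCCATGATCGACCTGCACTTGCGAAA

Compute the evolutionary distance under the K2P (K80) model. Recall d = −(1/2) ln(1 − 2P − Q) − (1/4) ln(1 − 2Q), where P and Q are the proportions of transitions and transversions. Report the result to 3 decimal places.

Of 39 sites, 6 differences are transitions and 1 are transversions, so P = 6/39 ≈ 0.153846 and Q = 1/39 ≈ 0.025641.
Under the Kimura two-parameter model, d = −½ ln(1 − 2P − Q) − ¼ ln(1 − 2Q).
1 − 2P − Q = 0.666667, giving −½ ln(0.666667) = 0.202732.
1 − 2Q = 0.948718, giving −¼ ln(0.948718) = 0.013161.
d = 0.202732 + 0.013161 = 0.215893.

0.216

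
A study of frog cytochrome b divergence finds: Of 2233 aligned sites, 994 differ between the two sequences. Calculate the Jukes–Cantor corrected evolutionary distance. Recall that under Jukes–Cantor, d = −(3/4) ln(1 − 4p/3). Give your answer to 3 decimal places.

0.675

p = 994/2233 ≈ 0.445141.
d = −(3/4) ln(1 − 4p/3) = −0.75 ln(1 − 0.593521) = −0.75 ln(0.406479)
  = −0.75 × (-0.900223) = 0.675167 substitutions/site.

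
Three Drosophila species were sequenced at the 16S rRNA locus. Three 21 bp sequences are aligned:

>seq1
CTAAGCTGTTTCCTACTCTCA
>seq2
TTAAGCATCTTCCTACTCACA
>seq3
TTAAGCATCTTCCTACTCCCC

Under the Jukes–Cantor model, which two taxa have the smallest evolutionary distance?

seq2 and seq3

seq1–seq2: 5/21 differ, p = 0.238, d = 0.286.
seq1–seq3: 6/21 differ, p = 0.286, d = 0.360.
seq2–seq3: 2/21 differ, p = 0.095, d = 0.102.
The smallest distance is between seq2 and seq3.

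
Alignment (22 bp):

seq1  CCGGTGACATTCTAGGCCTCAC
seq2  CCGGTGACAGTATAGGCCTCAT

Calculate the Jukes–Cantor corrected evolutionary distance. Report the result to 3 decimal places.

0.151

The sequences differ at 3 of 22 sites (10, 12, 22), so p = 3/22 ≈ 0.136364.
d = −(3/4) ln(1 − 4p/3) = −0.75 ln(1 − 0.181819) = −0.75 ln(0.818181)
  = −0.75 × (-0.200672) = 0.150504 substitutions/site.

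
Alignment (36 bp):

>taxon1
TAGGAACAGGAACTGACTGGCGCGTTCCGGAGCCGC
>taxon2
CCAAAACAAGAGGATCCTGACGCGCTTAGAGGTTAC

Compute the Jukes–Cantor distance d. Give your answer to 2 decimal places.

The sequences differ at 19 of 36 sites, so p = 19/36 ≈ 0.527778.
d = −(3/4) ln(1 − 4p/3) = −0.75 ln(1 − 0.703704) = −0.75 ln(0.296296)
  = −0.75 × (-1.216396) = 0.912297 substitutions/site.

0.91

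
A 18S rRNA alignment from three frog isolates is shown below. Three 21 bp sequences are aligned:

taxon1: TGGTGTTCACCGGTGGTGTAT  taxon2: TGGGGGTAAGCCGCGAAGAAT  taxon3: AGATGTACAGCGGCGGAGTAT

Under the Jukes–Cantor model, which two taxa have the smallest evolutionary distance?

taxon1–taxon2: 9/21 differ, p = 0.429, d = 0.635.
taxon1–taxon3: 6/21 differ, p = 0.286, d = 0.360.
taxon2–taxon3: 9/21 differ, p = 0.429, d = 0.635.
The smallest distance is between taxon1 and taxon3.

taxon1 and taxon3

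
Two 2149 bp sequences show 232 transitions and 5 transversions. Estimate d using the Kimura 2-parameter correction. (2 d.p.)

0.12

P = 232/2149 ≈ 0.107957 and Q = 5/2149 ≈ 0.002327.
Under the Kimura two-parameter model, d = −½ ln(1 − 2P − Q) − ¼ ln(1 − 2Q).
1 − 2P − Q = 0.781759, giving −½ ln(0.781759) = 0.123104.
1 − 2Q = 0.995346, giving −¼ ln(0.995346) = 0.001166.
d = 0.123104 + 0.001166 = 0.124270.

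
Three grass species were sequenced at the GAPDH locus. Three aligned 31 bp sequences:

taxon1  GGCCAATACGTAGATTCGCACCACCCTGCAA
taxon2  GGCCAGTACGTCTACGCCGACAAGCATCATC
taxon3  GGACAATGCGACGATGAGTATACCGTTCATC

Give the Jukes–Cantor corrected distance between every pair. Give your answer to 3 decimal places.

d(taxon1,taxon2) = 0.691, d(taxon1,taxon3) = 0.874, d(taxon2,taxon3) = 0.691

taxon1–taxon2: 14/31 sites differ → p ≈ 0.451613, d = −0.75 ln(1 − 0.602151) = 0.691262 ≈ 0.691.
taxon1–taxon3: 16/31 sites differ → p ≈ 0.516129, d = −0.75 ln(1 − 0.688172) = 0.873978 ≈ 0.874.
taxon2–taxon3: 14/31 sites differ → p ≈ 0.451613, d = −0.75 ln(1 − 0.602151) = 0.691262 ≈ 0.691.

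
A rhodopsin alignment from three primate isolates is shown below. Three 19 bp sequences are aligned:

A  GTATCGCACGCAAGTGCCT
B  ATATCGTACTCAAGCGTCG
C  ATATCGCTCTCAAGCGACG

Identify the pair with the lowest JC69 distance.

A–B: 6/19 differ, p = 0.316, d = 0.410.
A–C: 6/19 differ, p = 0.316, d = 0.410.
B–C: 3/19 differ, p = 0.158, d = 0.177.
The smallest distance is between B and C.

B and C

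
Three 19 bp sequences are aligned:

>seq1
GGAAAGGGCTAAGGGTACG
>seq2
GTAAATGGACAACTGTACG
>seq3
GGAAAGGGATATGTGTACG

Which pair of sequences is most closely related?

seq1–seq2: 6/19 differ, p = 0.316, d = 0.410.
seq1–seq3: 3/19 differ, p = 0.158, d = 0.177.
seq2–seq3: 5/19 differ, p = 0.263, d = 0.324.
The smallest distance is between seq1 and seq3.

seq1 and seq3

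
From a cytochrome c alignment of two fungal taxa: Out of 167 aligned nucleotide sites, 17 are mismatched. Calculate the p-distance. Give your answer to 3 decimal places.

0.102

p = 17/167 = 0.101796… ≈ 0.102 (to 3 d.p.).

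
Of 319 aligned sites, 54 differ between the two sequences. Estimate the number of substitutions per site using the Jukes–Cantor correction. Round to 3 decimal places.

0.192

p = 54/319 ≈ 0.169279.
d = −(3/4) ln(1 − 4p/3) = −0.75 ln(1 − 0.225705) = −0.75 ln(0.774295)
  = −0.75 × (-0.255802) = 0.191852 substitutions/site.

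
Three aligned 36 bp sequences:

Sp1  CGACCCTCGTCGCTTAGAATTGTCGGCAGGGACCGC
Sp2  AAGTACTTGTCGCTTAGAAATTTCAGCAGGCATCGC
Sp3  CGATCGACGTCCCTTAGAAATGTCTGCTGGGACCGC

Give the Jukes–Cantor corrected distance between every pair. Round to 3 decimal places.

Sp1–Sp2: 11/36 sites differ → p ≈ 0.305556, d = −0.75 ln(1 − 0.407408) = 0.392437 ≈ 0.392.
Sp1–Sp3: 7/36 sites differ → p ≈ 0.194444, d = −0.75 ln(1 − 0.259259) = 0.225078 ≈ 0.225.
Sp2–Sp3: 13/36 sites differ → p ≈ 0.361111, d = −0.75 ln(1 − 0.481481) = 0.492584 ≈ 0.493.

d(Sp1,Sp2) = 0.392, d(Sp1,Sp3) = 0.225, d(Sp2,Sp3) = 0.493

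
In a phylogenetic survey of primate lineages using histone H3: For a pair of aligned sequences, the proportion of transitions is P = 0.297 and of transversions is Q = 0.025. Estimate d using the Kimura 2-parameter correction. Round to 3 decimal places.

Under the Kimura two-parameter model, d = −½ ln(1 − 2P − Q) − ¼ ln(1 − 2Q).
1 − 2P − Q = 0.381, giving −½ ln(0.381) = 0.482478.
1 − 2Q = 0.95, giving −¼ ln(0.95) = 0.012823.
d = 0.482478 + 0.012823 = 0.495301.

0.495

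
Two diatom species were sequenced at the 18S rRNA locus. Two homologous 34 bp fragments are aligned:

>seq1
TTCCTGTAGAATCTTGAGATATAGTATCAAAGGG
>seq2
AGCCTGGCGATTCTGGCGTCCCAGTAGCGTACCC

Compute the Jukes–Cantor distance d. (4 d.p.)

The sequences differ at 17 of 34 sites, so p = 17/34 = 0.5.
d = −(3/4) ln(1 − 4p/3) = −0.75 ln(1 − 0.666667) = −0.75 ln(0.333333)
  = −0.75 × (-1.098613) = 0.823960 substitutions/site.

0.8240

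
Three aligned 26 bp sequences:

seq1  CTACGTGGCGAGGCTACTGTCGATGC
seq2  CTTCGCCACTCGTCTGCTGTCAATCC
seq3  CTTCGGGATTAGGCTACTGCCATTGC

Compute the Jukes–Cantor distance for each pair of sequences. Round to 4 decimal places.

seq1–seq2: 10/26 sites differ → p ≈ 0.384615, d = −0.75 ln(1 − 0.51282) = 0.539341 ≈ 0.5393.
seq1–seq3: 8/26 sites differ → p ≈ 0.307692, d = −0.75 ln(1 − 0.410256) = 0.396050 ≈ 0.3961.
seq2–seq3: 9/26 sites differ → p ≈ 0.346154, d = −0.75 ln(1 − 0.461539) = 0.464280 ≈ 0.4643.

d(seq1,seq2) = 0.5393, d(seq1,seq3) = 0.3961, d(seq2,seq3) = 0.4643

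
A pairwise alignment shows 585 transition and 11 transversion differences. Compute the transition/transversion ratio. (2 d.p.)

53.18

R = 585/11 = 53.181818… ≈ 53.18 (to 2 d.p.).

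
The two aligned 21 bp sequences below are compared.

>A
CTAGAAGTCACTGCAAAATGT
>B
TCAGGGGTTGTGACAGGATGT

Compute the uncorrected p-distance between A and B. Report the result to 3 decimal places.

The sequences differ at 11 of 21 positions.
p = 11/21 = 0.523809… ≈ 0.524 (to 3 d.p.).

0.524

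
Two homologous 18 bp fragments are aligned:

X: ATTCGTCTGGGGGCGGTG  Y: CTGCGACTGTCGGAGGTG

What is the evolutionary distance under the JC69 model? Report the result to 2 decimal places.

The sequences differ at 6 of 18 sites (1, 3, 6, 10, 11, 14), so p = 6/18 ≈ 0.333333.
d = −(3/4) ln(1 − 4p/3) = −0.75 ln(1 − 0.444444) = −0.75 ln(0.555556)
  = −0.75 × (-0.587786) = 0.440840 substitutions/site.

0.44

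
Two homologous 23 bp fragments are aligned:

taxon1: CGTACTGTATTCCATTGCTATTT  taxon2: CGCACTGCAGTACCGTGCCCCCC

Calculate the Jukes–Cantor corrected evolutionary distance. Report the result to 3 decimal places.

The sequences differ at 11 of 23 sites, so p = 11/23 ≈ 0.478261.
d = −(3/4) ln(1 − 4p/3) = −0.75 ln(1 − 0.637681) = −0.75 ln(0.362319)
  = −0.75 × (-1.015230) = 0.761423 substitutions/site.

0.761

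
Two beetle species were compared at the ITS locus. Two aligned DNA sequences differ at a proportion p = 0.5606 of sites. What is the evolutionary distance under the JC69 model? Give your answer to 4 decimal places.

d = −(3/4) ln(1 − 4p/3) = −0.75 ln(1 − 0.747467) = −0.75 ln(0.252533)
  = −0.75 × (-1.376213) = 1.032160 substitutions/site.

1.0322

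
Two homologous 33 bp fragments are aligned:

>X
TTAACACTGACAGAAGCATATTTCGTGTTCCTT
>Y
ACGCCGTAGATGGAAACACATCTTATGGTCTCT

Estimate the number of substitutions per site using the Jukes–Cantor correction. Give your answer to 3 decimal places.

The sequences differ at 17 of 33 sites, so p = 17/33 ≈ 0.515152.
d = −(3/4) ln(1 − 4p/3) = −0.75 ln(1 − 0.686869) = −0.75 ln(0.313131)
  = −0.75 × (-1.161134) = 0.870851 substitutions/site.

0.871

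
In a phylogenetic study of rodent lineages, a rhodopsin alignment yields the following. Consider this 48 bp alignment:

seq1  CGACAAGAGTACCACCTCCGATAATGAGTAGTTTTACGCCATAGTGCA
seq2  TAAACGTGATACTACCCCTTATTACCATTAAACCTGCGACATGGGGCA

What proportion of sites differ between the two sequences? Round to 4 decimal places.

The sequences differ at 24 of 48 positions.
p = 24/48 = 0.5000.

0.5000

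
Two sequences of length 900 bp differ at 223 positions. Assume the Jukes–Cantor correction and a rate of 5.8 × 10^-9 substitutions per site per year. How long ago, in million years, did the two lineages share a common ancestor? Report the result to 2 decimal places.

p = 223/900 ≈ 0.247778.
d = −(3/4) ln(1 − 4p/3) = −0.75 ln(1 − 0.330371) = −0.75 ln(0.669629)
  = −0.75 × (-0.401031) = 0.300773 substitutions/site.
Under a molecular clock d = 2μt, so t = d/(2μ) = 0.300773 / (2 × 5.8 × 10^-9) = 25.93 million years.

25.93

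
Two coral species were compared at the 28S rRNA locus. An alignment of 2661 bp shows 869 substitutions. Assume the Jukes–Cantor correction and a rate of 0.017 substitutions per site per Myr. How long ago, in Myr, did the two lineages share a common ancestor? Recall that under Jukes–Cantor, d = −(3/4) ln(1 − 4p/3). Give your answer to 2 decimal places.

12.61

p = 869/2661 ≈ 0.326569.
d = −(3/4) ln(1 − 4p/3) = −0.75 ln(1 − 0.435425) = −0.75 ln(0.564575)
  = −0.75 × (-0.571682) = 0.428762 substitutions/site.
Under a molecular clock d = 2μt, so t = d/(2μ) = 0.428762 / (2 × 0.017) = 12.61 Myr.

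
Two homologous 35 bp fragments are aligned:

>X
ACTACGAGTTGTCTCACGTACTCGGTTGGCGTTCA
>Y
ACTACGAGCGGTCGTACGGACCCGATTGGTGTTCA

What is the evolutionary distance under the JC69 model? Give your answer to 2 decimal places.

0.27

The sequences differ at 8 of 35 sites (9, 10, 14, 15, 19, 22, 25, 30), so p = 8/35 ≈ 0.228571.
d = −(3/4) ln(1 − 4p/3) = −0.75 ln(1 − 0.304761) = −0.75 ln(0.695239)
  = −0.75 × (-0.363500) = 0.272625 substitutions/site.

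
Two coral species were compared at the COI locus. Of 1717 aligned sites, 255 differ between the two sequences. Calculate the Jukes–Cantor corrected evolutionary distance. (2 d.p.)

0.17

p = 255/1717 ≈ 0.148515.
d = −(3/4) ln(1 − 4p/3) = −0.75 ln(1 − 0.19802) = −0.75 ln(0.80198)
  = −0.75 × (-0.220672) = 0.165504 substitutions/site.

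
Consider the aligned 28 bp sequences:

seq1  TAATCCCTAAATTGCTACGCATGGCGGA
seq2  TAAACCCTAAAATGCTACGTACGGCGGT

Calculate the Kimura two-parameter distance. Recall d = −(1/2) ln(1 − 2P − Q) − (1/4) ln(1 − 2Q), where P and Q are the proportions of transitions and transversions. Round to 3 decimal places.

0.204

Of 28 sites, 2 differences are transitions and 3 are transversions, so P = 2/28 ≈ 0.071429 and Q = 3/28 ≈ 0.107143.
Under the Kimura two-parameter model, d = −½ ln(1 − 2P − Q) − ¼ ln(1 − 2Q).
1 − 2P − Q = 0.749999, giving −½ ln(0.749999) = 0.143842.
1 − 2Q = 0.785714, giving −¼ ln(0.785714) = 0.060291.
d = 0.143842 + 0.060291 = 0.204133.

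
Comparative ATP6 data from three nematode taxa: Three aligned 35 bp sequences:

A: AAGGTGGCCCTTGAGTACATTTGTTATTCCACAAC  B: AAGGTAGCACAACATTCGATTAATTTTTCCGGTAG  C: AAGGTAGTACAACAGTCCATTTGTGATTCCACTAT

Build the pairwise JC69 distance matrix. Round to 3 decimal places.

A–B: 15/35 sites differ → p ≈ 0.428571, d = −0.75 ln(1 − 0.571428) = 0.635472 ≈ 0.635.
A–C: 10/35 sites differ → p ≈ 0.285714, d = −0.75 ln(1 − 0.380952) = 0.359679 ≈ 0.360.
B–C: 10/35 sites differ → p ≈ 0.285714, d = −0.75 ln(1 − 0.380952) = 0.359679 ≈ 0.360.

d(A,B) = 0.635, d(A,C) = 0.360, d(B,C) = 0.360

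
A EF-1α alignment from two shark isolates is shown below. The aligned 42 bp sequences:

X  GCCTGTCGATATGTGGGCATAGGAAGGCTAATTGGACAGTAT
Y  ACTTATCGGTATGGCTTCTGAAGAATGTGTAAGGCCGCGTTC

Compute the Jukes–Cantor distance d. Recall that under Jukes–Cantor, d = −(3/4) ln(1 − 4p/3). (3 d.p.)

0.982

The sequences differ at 23 of 42 sites, so p = 23/42 ≈ 0.547619.
d = −(3/4) ln(1 − 4p/3) = −0.75 ln(1 − 0.730159) = −0.75 ln(0.269841)
  = −0.75 × (-1.309922) = 0.982442 substitutions/site.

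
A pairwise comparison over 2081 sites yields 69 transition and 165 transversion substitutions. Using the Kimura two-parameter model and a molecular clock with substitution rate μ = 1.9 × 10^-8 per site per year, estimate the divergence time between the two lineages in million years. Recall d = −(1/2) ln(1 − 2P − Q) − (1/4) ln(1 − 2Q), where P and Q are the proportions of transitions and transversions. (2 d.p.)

P = 69/2081 ≈ 0.033157 and Q = 165/2081 ≈ 0.079289.
Under the Kimura two-parameter model, d = −½ ln(1 − 2P − Q) − ¼ ln(1 − 2Q).
1 − 2P − Q = 0.854397, giving −½ ln(0.854397) = 0.078680.
1 − 2Q = 0.841422, giving −¼ ln(0.841422) = 0.043165.
d = 0.078680 + 0.043165 = 0.121845.
Under a molecular clock d = 2μt, so t = d/(2μ) = 0.121845 / (2 × 1.9 × 10^-8) = 3.21 million years.

3.21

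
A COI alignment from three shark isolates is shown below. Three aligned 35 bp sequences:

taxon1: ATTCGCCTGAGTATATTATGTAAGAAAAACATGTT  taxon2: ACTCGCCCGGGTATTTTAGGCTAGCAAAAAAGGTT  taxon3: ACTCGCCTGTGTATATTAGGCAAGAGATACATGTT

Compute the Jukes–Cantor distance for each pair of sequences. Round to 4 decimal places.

d(taxon1,taxon2) = 0.3597, d(taxon1,taxon3) = 0.1946, d(taxon2,taxon3) = 0.3149

taxon1–taxon2: 10/35 sites differ → p ≈ 0.285714, d = −0.75 ln(1 − 0.380952) = 0.359679 ≈ 0.3597.
taxon1–taxon3: 6/35 sites differ → p ≈ 0.171429, d = −0.75 ln(1 − 0.228572) = 0.194634 ≈ 0.1946.
taxon2–taxon3: 9/35 sites differ → p ≈ 0.257143, d = −0.75 ln(1 − 0.342857) = 0.314890 ≈ 0.3149.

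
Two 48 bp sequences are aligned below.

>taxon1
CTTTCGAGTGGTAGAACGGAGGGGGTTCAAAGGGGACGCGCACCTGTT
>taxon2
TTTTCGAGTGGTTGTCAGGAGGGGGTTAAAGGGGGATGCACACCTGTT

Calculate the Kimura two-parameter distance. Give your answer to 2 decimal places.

Of 48 sites, 4 differences are transitions and 5 are transversions, so P = 4/48 ≈ 0.083333 and Q = 5/48 ≈ 0.104167.
Under the Kimura two-parameter model, d = −½ ln(1 − 2P − Q) − ¼ ln(1 − 2Q).
1 − 2P − Q = 0.729167, giving −½ ln(0.729167) = 0.157926.
1 − 2Q = 0.791666, giving −¼ ln(0.791666) = 0.058404.
d = 0.157926 + 0.058404 = 0.216330.

0.22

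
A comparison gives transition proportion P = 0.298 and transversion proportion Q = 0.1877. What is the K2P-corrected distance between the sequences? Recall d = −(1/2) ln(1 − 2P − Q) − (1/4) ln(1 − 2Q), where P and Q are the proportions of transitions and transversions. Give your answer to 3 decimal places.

Under the Kimura two-parameter model, d = −½ ln(1 − 2P − Q) − ¼ ln(1 − 2Q).
1 − 2P − Q = 0.2163, giving −½ ln(0.2163) = 0.765544.
1 − 2Q = 0.6246, giving −¼ ln(0.6246) = 0.117661.
d = 0.765544 + 0.117661 = 0.883205.

0.883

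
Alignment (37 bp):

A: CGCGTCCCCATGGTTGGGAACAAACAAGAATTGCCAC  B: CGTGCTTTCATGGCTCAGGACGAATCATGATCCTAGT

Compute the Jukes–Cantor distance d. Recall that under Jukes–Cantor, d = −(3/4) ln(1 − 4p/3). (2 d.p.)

The sequences differ at 20 of 37 sites, so p = 20/37 ≈ 0.540541.
d = −(3/4) ln(1 − 4p/3) = −0.75 ln(1 − 0.720721) = −0.75 ln(0.279279)
  = −0.75 × (-1.275544) = 0.956658 substitutions/site.

0.96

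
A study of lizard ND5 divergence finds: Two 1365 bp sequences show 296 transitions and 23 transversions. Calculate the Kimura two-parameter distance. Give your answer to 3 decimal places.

P = 296/1365 ≈ 0.21685 and Q = 23/1365 ≈ 0.01685.
Under the Kimura two-parameter model, d = −½ ln(1 − 2P − Q) − ¼ ln(1 − 2Q).
1 − 2P − Q = 0.54945, giving −½ ln(0.54945) = 0.299419.
1 − 2Q = 0.9663, giving −¼ ln(0.9663) = 0.008570.
d = 0.299419 + 0.008570 = 0.307989.

0.308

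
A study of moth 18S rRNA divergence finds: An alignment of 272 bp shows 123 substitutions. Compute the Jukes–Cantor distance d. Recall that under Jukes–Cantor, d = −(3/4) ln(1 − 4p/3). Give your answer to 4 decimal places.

p = 123/272 ≈ 0.452206.
d = −(3/4) ln(1 − 4p/3) = −0.75 ln(1 − 0.602941) = −0.75 ln(0.397059)
  = −0.75 × (-0.923670) = 0.692753 substitutions/site.

0.6928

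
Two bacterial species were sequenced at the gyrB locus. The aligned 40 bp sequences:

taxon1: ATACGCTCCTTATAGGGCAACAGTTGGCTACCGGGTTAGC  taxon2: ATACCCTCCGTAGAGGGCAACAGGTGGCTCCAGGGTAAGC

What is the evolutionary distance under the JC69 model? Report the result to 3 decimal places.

The sequences differ at 7 of 40 sites (5, 10, 13, 24, 30, 32, 37), so p = 7/40 = 0.175.
d = −(3/4) ln(1 − 4p/3) = −0.75 ln(1 − 0.233333) = −0.75 ln(0.766667)
  = −0.75 × (-0.265703) = 0.199277 substitutions/site.

0.199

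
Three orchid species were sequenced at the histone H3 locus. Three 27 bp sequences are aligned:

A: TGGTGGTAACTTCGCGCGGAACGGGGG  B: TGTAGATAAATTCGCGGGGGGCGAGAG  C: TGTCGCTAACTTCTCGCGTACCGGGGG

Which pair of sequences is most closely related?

A and C

A–B: 9/27 differ, p = 0.333, d = 0.441.
A–C: 6/27 differ, p = 0.222, d = 0.264.
B–C: 10/27 differ, p = 0.370, d = 0.511.
The smallest distance is between A and C.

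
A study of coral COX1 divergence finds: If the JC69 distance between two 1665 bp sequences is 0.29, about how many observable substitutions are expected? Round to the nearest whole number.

Invert JC69: p = (3/4)(1 − e^(−4d/3)) = 0.75 × (1 − e^(-0.386667)) = 0.75 × (1 − 0.679317) = 0.240512.
Expected differing sites = pL ≈ 0.240512 × 1665 = 400.45248 ≈ 400.

400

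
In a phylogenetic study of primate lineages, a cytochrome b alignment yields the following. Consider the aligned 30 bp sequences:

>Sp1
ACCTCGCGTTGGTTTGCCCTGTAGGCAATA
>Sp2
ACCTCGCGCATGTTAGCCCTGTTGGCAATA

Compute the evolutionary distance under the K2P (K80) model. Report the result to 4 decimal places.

0.1891

Of 30 sites, 1 differences are transitions and 4 are transversions, so P = 1/30 ≈ 0.033333 and Q = 4/30 ≈ 0.133333.
Under the Kimura two-parameter model, d = −½ ln(1 − 2P − Q) − ¼ ln(1 − 2Q).
1 − 2P − Q = 0.800001, giving −½ ln(0.800001) = 0.111571.
1 − 2Q = 0.733334, giving −¼ ln(0.733334) = 0.077539.
d = 0.111571 + 0.077539 = 0.189110.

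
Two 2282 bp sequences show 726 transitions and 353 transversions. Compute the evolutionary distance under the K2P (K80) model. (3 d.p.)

0.875

P = 726/2282 ≈ 0.318142 and Q = 353/2282 ≈ 0.154689.
Under the Kimura two-parameter model, d = −½ ln(1 − 2P − Q) − ¼ ln(1 − 2Q).
1 − 2P − Q = 0.209027, giving −½ ln(0.209027) = 0.782646.
1 − 2Q = 0.690622, giving −¼ ln(0.690622) = 0.092541.
d = 0.782646 + 0.092541 = 0.875187.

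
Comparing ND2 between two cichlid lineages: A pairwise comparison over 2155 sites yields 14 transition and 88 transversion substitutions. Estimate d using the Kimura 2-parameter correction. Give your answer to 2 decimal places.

P = 14/2155 ≈ 0.006497 and Q = 88/2155 ≈ 0.040835.
Under the Kimura two-parameter model, d = −½ ln(1 − 2P − Q) − ¼ ln(1 − 2Q).
1 − 2P − Q = 0.946171, giving −½ ln(0.946171) = 0.027666.
1 − 2Q = 0.91833, giving −¼ ln(0.91833) = 0.021300.
d = 0.027666 + 0.021300 = 0.048966.

0.05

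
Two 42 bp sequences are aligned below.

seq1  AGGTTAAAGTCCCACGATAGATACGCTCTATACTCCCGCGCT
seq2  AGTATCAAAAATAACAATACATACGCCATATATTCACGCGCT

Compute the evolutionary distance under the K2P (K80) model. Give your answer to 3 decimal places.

Of 42 sites, 5 differences are transitions and 9 are transversions, so P = 5/42 ≈ 0.119048 and Q = 9/42 ≈ 0.214286.
Under the Kimura two-parameter model, d = −½ ln(1 − 2P − Q) − ¼ ln(1 − 2Q).
1 − 2P − Q = 0.547618, giving −½ ln(0.547618) = 0.301089.
1 − 2Q = 0.571428, giving −¼ ln(0.571428) = 0.139904.
d = 0.301089 + 0.139904 = 0.440993.

0.441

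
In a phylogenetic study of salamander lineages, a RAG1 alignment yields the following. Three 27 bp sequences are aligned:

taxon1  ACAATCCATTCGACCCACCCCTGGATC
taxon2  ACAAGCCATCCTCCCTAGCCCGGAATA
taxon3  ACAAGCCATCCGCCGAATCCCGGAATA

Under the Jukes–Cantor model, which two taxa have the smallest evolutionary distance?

taxon1–taxon2: 9/27 differ, p = 0.333, d = 0.441.
taxon1–taxon3: 9/27 differ, p = 0.333, d = 0.441.
taxon2–taxon3: 4/27 differ, p = 0.148, d = 0.165.
The smallest distance is between taxon2 and taxon3.

taxon2 and taxon3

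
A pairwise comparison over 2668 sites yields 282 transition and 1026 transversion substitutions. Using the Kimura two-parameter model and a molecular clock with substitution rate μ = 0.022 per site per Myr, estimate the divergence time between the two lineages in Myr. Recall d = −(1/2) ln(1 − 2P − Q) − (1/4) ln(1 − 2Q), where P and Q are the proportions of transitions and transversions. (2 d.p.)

P = 282/2668 ≈ 0.105697 and Q = 1026/2668 ≈ 0.384558.
Under the Kimura two-parameter model, d = −½ ln(1 − 2P − Q) − ¼ ln(1 − 2Q).
1 − 2P − Q = 0.404048, giving −½ ln(0.404048) = 0.453111.
1 − 2Q = 0.230884, giving −¼ ln(0.230884) = 0.366460.
d = 0.453111 + 0.366460 = 0.819571.
Under a molecular clock d = 2μt, so t = d/(2μ) = 0.819571 / (2 × 0.022) = 18.63 Myr.

18.63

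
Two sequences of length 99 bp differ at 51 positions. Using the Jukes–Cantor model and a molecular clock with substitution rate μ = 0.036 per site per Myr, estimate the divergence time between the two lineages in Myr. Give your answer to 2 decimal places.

p = 51/99 ≈ 0.515152.
d = −(3/4) ln(1 − 4p/3) = −0.75 ln(1 − 0.686869) = −0.75 ln(0.313131)
  = −0.75 × (-1.161134) = 0.870851 substitutions/site.
Under a molecular clock d = 2μt, so t = d/(2μ) = 0.870851 / (2 × 0.036) = 12.10 Myr.

12.10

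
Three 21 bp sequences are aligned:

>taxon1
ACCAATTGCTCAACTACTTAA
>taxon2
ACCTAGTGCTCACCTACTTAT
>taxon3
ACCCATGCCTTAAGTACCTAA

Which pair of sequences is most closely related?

taxon1–taxon2: 4/21 differ, p = 0.190, d = 0.220.
taxon1–taxon3: 6/21 differ, p = 0.286, d = 0.360.
taxon2–taxon3: 9/21 differ, p = 0.429, d = 0.635.
The smallest distance is between taxon1 and taxon2.

taxon1 and taxon2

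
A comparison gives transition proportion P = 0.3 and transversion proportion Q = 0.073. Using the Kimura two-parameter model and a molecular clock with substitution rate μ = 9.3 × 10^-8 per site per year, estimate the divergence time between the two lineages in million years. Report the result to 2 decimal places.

Under the Kimura two-parameter model, d = −½ ln(1 − 2P − Q) − ¼ ln(1 − 2Q).
1 − 2P − Q = 0.327, giving −½ ln(0.327) = 0.558898.
1 − 2Q = 0.854, giving −¼ ln(0.854) = 0.039456.
d = 0.558898 + 0.039456 = 0.598354.
Under a molecular clock d = 2μt, so t = d/(2μ) = 0.598354 / (2 × 9.3 × 10^-8) = 3.22 million years.

3.22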